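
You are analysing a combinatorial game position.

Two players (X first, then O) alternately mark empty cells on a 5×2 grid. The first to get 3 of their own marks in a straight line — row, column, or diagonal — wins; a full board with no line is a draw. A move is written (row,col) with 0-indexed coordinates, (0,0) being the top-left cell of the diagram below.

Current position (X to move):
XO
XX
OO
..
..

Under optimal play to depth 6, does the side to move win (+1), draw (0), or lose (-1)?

ply 1, X at XO/XX/OO/../.. | (3,0)=+0→XO/XX/OO/X./..*; (3,1)=+0→XO/XX/OO/.X/..; (4,0)=+0→XO/XX/OO/../X.; (4,1)=+0→XO/XX/OO/../.X
ply 2, O at XO/XX/OO/X./.. | (3,1)=+0→XO/XX/OO/XO/..*; (4,0)=+0→XO/XX/OO/X./O.; (4,1)=+0→XO/XX/OO/X./.O
ply 3, X at XO/XX/OO/XO/.. | (4,0)=-1→XO/XX/OO/XO/X.; (4,1)=+0→XO/XX/OO/XO/.X*
ply 4, O at XO/XX/OO/XO/.X | (4,0)=+0→XO/XX/OO/XO/OX*
ply 5: XO/XX/OO/XO/OX is terminal +0 (X); from XO/XX/OO/../.. depth 6

value(XO/XX/OO/../.., X) = 0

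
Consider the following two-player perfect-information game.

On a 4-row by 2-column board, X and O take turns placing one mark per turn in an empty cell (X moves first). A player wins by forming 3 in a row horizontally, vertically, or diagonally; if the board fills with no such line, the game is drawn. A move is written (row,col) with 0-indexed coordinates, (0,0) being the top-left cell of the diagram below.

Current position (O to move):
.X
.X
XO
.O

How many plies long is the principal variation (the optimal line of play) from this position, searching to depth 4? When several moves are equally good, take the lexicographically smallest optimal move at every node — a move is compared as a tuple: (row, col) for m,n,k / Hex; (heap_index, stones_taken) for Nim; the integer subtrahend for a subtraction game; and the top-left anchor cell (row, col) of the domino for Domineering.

PV length from [.X/.X/XO/.O]: 3 plies

ply 1, O at .X/.X/XO/.O | (0,0)=+0→OX/.X/XO/.O*; (1,0)=+0→.X/OX/XO/.O; (3,0)=+0→.X/.X/XO/OO
ply 2, X at OX/.X/XO/.O | (1,0)=+0→OX/XX/XO/.O*; (3,0)=+0→OX/.X/XO/XO
ply 3, O at OX/XX/XO/.O | (3,0)=+0→OX/XX/XO/OO*
ply 4: OX/XX/XO/OO is terminal +0 (X); from .X/.X/XO/.O depth 4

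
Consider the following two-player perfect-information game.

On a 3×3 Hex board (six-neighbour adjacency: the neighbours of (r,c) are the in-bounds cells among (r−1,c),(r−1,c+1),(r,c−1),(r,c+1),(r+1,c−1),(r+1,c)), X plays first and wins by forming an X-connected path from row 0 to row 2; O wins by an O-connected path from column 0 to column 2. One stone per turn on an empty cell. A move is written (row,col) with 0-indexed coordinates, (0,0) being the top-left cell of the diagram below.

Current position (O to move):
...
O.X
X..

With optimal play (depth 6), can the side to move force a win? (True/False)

O winning at [.../O.X/X..]: True

[.../O.X/X..] O move#1: (0,0):-1/O../O.X/X.., (0,1):-1/.O./O.X/X.., (0,2):+1/..O/O.X/X..*, (1,1):-1/.../OOX/X.., (2,1):-1/.../O.X/XO., (2,2):-1/.../O.X/X.O
[..O/O.X/X..] X move#2: (0,0):-1/X.O/O.X/X..*, (0,1):-1/.XO/O.X/X.., (1,1):-1/..O/OXX/X.., (2,1):-1/..O/O.X/XX., (2,2):-1/..O/O.X/X.X
[X.O/O.X/X..] O move#3: (0,1):+1/XOO/O.X/X..*, (1,1):+1/X.O/OOX/X.., (2,1):+1/X.O/O.X/XO., (2,2):+1/X.O/O.X/X.O
[XOO/O.X/X..] end (terminal -1, X#4); searched .../O.X/X.. to 6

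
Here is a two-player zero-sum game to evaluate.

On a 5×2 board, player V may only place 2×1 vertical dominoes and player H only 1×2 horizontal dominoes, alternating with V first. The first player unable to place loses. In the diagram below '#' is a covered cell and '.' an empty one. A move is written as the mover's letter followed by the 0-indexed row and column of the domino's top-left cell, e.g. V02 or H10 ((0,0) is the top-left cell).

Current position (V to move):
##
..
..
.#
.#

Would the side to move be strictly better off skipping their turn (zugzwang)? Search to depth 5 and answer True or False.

[##/../../.#/.#] V move#1: V10:+1/##/#./#./.#/.#*, V11:+1/##/.#/.#/.#/.#, V20:-1/##/../#./##/.#, V30:-1/##/../../##/##
[##/#./#./.#/.#] end (terminal -1, H#2); searched ##/../../.#/.# to 5
suppose V passes — search the same position with H to move:
pass> [##/../../.#/.#] H move#1: H10:-1/##/##/../.#/.#, H20:+1/##/../##/.#/.#*
pass> [##/../##/.#/.#] V move#2: V30:-1/##/../##/##/##*
pass> [##/../##/##/##] H move#3: H10:+1/##/##/##/##/##*
pass> [##/##/##/##/##] end (terminal -1, V#4); searched ##/../../.#/.# to 5
for V: play +1, pass -1

zugzwang(##/../../.#/.#, V) = False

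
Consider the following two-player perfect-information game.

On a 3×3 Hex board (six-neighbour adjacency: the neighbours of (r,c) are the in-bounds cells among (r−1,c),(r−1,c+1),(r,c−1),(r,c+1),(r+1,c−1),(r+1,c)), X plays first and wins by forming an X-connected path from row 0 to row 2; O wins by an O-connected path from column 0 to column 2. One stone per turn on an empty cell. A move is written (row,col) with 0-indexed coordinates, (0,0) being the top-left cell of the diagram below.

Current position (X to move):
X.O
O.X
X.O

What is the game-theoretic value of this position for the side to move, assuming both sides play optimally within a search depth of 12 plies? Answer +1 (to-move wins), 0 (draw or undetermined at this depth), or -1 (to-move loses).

value(X.O/O.X/X.O, X) = -1

p1 X@[X.O/O.X/X.O]: (0,1)[XXO/O.X/X.O]-1* (1,1)[X.O/OXX/X.O]-1 (2,1)[X.O/O.X/XXO]-1
p2 O@[XXO/O.X/X.O]: (1,1)[XXO/OOX/X.O]+1* (2,1)[XXO/O.X/XOO]-1
p3 X@[XXO/OOX/X.O] terminal -1; root [X.O/O.X/X.O] d12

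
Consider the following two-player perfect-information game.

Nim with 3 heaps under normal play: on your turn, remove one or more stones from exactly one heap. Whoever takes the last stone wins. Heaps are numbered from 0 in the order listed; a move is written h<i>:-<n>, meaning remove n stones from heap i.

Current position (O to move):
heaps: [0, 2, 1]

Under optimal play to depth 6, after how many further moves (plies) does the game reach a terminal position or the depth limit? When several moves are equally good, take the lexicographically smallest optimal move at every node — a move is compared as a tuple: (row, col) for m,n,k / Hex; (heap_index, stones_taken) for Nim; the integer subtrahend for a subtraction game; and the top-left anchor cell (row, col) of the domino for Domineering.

[(0,2,1)] O move#1: h1:-1:+1/(0,1,1)*, h1:-2:-1/(0,0,1), h2:-1:-1/(0,2,0)
[(0,1,1)] X move#2: h1:-1:-1/(0,0,1)*, h2:-1:-1/(0,1,0)
[(0,0,1)] O move#3: h2:-1:+1/(0,0,0)*
[(0,0,0)] end (terminal -1, X#4); searched (0,2,1) to 6

PV length from [(0,2,1)]: 3 plies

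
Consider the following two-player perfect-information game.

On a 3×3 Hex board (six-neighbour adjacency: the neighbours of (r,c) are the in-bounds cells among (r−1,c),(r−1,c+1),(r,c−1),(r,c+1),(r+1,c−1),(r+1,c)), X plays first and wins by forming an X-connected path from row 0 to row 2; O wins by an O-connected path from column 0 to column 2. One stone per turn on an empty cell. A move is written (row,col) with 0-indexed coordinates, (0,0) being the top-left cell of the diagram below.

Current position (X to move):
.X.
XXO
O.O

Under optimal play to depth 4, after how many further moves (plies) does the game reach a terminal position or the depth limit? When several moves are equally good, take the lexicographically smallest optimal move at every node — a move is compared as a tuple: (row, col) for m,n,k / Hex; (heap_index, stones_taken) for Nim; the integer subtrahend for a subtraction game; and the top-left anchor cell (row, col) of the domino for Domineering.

ply 1, X at .X./XXO/O.O | (0,0)=-1→XX./XXO/O.O; (0,2)=-1→.XX/XXO/O.O; (2,1)=+1→.X./XXO/OXO*
ply 2: .X./XXO/OXO is terminal -1 (O); from .X./XXO/O.O depth 4

PV length from [.X./XXO/O.O]: 1 ply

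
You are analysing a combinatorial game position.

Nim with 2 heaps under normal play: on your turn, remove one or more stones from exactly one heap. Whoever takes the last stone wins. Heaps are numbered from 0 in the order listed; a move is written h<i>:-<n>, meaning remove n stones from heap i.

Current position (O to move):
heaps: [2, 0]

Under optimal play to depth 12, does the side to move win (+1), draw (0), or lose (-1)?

[(2,0)] O move#1: h0:-1:-1/(1,0), h0:-2:+1/(0,0)*
[(0,0)] end (terminal -1, X#2); searched (2,0) to 12

value((2,0), O) = +1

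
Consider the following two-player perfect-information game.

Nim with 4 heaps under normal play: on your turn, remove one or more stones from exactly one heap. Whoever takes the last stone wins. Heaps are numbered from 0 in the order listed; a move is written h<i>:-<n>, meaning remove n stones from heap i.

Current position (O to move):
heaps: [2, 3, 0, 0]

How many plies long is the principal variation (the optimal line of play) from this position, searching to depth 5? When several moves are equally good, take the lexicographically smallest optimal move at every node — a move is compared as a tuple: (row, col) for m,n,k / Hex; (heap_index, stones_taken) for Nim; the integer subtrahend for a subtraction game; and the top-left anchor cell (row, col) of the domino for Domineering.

ply 1, O at (2,3,0,0) | h0:-1=-1→(1,3,0,0); h0:-2=-1→(0,3,0,0); h1:-1=+1→(2,2,0,0)*; h1:-2=-1→(2,1,0,0); h1:-3=-1→(2,0,0,0)
ply 2, X at (2,2,0,0) | h0:-1=-1→(1,2,0,0)*; h0:-2=-1→(0,2,0,0); h1:-1=-1→(2,1,0,0); h1:-2=-1→(2,0,0,0)
ply 3, O at (1,2,0,0) | h0:-1=-1→(0,2,0,0); h1:-1=+1→(1,1,0,0)*; h1:-2=-1→(1,0,0,0)
ply 4, X at (1,1,0,0) | h0:-1=-1→(0,1,0,0)*; h1:-1=-1→(1,0,0,0)
ply 5, O at (0,1,0,0) | h1:-1=+1→(0,0,0,0)*
ply 6: (0,0,0,0) is terminal -1 (X); from (2,3,0,0) depth 5

PV length from [(2,3,0,0)]: 5 plies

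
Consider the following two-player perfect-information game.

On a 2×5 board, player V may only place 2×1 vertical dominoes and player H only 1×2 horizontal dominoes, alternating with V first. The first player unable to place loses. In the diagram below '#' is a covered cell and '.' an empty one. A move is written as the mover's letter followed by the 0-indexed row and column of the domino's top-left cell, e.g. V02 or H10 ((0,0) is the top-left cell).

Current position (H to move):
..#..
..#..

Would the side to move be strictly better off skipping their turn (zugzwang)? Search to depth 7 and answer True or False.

ply 1, H at ..#../..#.. | H00=-1→###../..#..*; H03=-1→..###/..#..; H10=-1→..#../###..; H13=-1→..#../..###
ply 2, V at ###../..#.. | V03=+1→####./..##.*; V04=+1→###.#/..#.#
ply 3, H at ####./..##. | H10=-1→####./####.*
ply 4, V at ####./####. | V04=+1→#####/#####*
ply 5: #####/##### is terminal -1 (H); from ..#../..#.. depth 7
suppose H passes — search the same position with V to move:
pass> ply 1, V at ..#../..#.. | V00=-1→#.#../#.#..*; V01=-1→.##../.##..; V03=-1→..##./..##.; V04=-1→..#.#/..#.#
pass> ply 2, H at #.#../#.#.. | H03=+1→#.###/#.#..*; H13=+1→#.#../#.###
pass> ply 3, V at #.###/#.#.. | V01=-1→#####/###..*
pass> ply 4, H at #####/###.. | H13=+1→#####/#####*
pass> ply 5: #####/##### is terminal -1 (V); from ..#../..#.. depth 7
for H: play -1, pass +1

zugzwang(..#../..#.., H) = True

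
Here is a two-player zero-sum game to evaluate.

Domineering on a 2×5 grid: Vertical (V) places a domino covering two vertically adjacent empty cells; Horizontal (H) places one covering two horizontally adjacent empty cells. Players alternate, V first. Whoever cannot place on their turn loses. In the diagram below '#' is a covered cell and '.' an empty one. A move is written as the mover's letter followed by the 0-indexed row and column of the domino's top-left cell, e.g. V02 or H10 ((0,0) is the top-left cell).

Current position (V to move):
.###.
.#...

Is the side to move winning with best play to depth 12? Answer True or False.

p1 V@[.###./.#...]: V00[####./##...]-1 V04[.####/.#..#]+1*
p2 H@[.####/.#..#]: H12[.####/.####]-1*
p3 V@[.####/.####]: V00[#####/#####]+1*
p4 H@[#####/#####] terminal -1; root [.###./.#...] d12

V winning at [.###./.#...]: True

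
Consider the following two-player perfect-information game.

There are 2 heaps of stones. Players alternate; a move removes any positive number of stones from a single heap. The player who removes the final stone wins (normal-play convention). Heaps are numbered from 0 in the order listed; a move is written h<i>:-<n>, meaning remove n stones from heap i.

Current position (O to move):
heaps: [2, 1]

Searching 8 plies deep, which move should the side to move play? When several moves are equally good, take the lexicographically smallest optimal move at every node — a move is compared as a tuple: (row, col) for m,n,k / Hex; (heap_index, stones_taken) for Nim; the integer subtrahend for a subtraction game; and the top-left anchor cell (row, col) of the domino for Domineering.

O's best at [(2,1)]: h0:-1

ply 1, O at (2,1) | h0:-1=+1→(1,1)*; h0:-2=-1→(0,1); h1:-1=-1→(2,0)
ply 2, X at (1,1) | h0:-1=-1→(0,1)*; h1:-1=-1→(1,0)
ply 3, O at (0,1) | h1:-1=+1→(0,0)*
ply 4: (0,0) is terminal -1 (X); from (2,1) depth 8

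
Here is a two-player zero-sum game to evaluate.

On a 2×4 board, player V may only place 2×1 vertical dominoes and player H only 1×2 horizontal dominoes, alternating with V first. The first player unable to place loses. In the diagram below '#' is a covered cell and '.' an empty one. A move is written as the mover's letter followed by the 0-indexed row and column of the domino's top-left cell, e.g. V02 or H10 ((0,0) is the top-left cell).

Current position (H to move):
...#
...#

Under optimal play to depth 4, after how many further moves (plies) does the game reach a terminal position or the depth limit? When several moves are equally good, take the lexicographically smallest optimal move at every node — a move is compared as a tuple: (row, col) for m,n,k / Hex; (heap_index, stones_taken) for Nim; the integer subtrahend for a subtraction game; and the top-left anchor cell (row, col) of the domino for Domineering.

PV length from [...#/...#]: 3 plies

ply 1, H at ...#/...# | H00=+1→##.#/...#*; H01=+1→.###/...#; H10=+1→...#/##.#; H11=+1→...#/.###
ply 2, V at ##.#/...# | V02=-1→####/..##*
ply 3, H at ####/..## | H10=+1→####/####*
ply 4: ####/#### is terminal -1 (V); from ...#/...# depth 4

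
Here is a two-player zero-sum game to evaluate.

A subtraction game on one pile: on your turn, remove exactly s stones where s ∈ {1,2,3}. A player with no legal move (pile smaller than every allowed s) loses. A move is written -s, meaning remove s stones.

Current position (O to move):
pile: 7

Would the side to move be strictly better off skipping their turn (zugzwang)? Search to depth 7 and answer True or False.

zugzwang(7, O) = False

p1 O@[7]: -1[6]-1 -2[5]-1 -3[4]+1*
p2 X@[4]: -1[3]-1* -2[2]-1 -3[1]-1
p3 O@[3]: -1[2]-1 -2[1]-1 -3[0]+1*
p4 X@[0] terminal -1; root [7] d7
pass branch (X moves first from the same position):
  | p1 X@[7]: -1[6]-1 -2[5]-1 -3[4]+1*
  | p2 O@[4]: -1[3]-1* -2[2]-1 -3[1]-1
  | p3 X@[3]: -1[2]-1 -2[1]-1 -3[0]+1*
  | p4 O@[0] terminal -1; root [7] d7
O moving scores +1; O passing scores -1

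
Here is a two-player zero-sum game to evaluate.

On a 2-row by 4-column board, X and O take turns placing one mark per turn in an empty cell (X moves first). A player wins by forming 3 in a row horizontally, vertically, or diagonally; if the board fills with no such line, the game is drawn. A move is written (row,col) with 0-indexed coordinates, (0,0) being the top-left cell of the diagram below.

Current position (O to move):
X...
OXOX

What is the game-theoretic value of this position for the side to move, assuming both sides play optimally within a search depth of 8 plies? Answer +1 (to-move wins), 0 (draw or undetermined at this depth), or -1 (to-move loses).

value(X.../OXOX, O) = 0

[X.../OXOX] O move#1: (0,1):+0/XO../OXOX*, (0,2):+0/X.O./OXOX, (0,3):+0/X..O/OXOX
[XO../OXOX] X move#2: (0,2):+0/XOX./OXOX*, (0,3):+0/XO.X/OXOX
[XOX./OXOX] O move#3: (0,3):+0/XOXO/OXOX*
[XOXO/OXOX] end (terminal +0, X#4); searched X.../OXOX to 8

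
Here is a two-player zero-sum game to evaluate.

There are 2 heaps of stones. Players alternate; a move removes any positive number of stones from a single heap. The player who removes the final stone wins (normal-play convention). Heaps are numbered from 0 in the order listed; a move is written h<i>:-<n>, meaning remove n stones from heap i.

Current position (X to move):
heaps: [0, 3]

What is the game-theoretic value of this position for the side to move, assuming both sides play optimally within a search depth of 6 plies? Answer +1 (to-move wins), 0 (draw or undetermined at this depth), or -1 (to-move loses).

ply 1, X at (0,3) | h1:-1=-1→(0,2); h1:-2=-1→(0,1); h1:-3=+1→(0,0)*
ply 2: (0,0) is terminal -1 (O); from (0,3) depth 6

value((0,3), X) = +1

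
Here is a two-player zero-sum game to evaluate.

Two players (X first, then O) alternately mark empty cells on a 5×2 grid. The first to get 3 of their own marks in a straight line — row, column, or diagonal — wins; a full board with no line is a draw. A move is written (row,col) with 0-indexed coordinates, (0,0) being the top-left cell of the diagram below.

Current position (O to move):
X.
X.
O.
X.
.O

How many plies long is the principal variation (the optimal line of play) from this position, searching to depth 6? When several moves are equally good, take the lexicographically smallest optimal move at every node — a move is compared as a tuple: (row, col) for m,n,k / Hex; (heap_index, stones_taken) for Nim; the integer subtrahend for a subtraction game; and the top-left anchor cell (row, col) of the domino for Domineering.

ply 1, O at X./X./O./X./.O | (0,1)=+0→XO/X./O./X./.O*; (1,1)=+0→X./XO/O./X./.O; (2,1)=+0→X./X./OO/X./.O; (3,1)=+0→X./X./O./XO/.O; (4,0)=+0→X./X./O./X./OO
ply 2, X at XO/X./O./X./.O | (1,1)=+0→XO/XX/O./X./.O*; (2,1)=+0→XO/X./OX/X./.O; (3,1)=+0→XO/X./O./XX/.O; (4,0)=-1→XO/X./O./X./XO
ply 3, O at XO/XX/O./X./.O | (2,1)=+0→XO/XX/OO/X./.O*; (3,1)=+0→XO/XX/O./XO/.O; (4,0)=+0→XO/XX/O./X./OO
ply 4, X at XO/XX/OO/X./.O | (3,1)=+0→XO/XX/OO/XX/.O*; (4,0)=-1→XO/XX/OO/X./XO
ply 5, O at XO/XX/OO/XX/.O | (4,0)=+0→XO/XX/OO/XX/OO*
ply 6: XO/XX/OO/XX/OO is terminal +0 (X); from X./X./O./X./.O depth 6

PV length from [X./X./O./X./.O]: 5 plies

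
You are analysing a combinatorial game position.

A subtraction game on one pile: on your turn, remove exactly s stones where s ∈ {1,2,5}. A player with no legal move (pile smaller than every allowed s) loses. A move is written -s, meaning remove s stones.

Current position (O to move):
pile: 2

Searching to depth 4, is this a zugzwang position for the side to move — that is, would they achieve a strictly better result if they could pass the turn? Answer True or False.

p1 O@[2]: -1[1]-1 -2[0]+1*
p2 X@[0] terminal -1; root [2] d4
if O skipped the turn, X would face:
~ p1 X@[2]: -1[1]-1 -2[0]+1*
~ p2 O@[0] terminal -1; root [2] d4
compare (O): move=+1 vs pass=-1

zugzwang(2, O) = False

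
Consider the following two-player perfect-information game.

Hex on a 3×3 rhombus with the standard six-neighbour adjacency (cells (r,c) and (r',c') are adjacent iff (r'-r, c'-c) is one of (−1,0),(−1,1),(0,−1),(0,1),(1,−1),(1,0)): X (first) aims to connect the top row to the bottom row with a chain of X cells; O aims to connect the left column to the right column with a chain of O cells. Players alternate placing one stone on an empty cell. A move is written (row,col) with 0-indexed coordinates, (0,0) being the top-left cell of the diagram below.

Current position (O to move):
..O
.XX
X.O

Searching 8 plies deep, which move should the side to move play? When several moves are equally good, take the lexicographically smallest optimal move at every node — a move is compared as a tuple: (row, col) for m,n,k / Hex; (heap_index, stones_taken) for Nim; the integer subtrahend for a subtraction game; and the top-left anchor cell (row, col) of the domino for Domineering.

O's best at [..O/.XX/X.O]: (0,1)

[..O/.XX/X.O] O move#1: (0,0):-1/O.O/.XX/X.O, (0,1):+1/.OO/.XX/X.O*, (1,0):-1/..O/OXX/X.O, (2,1):-1/..O/.XX/XOO
[.OO/.XX/X.O] X move#2: (0,0):-1/XOO/.XX/X.O*, (1,0):-1/.OO/XXX/X.O, (2,1):-1/.OO/.XX/XXO
[XOO/.XX/X.O] O move#3: (1,0):+1/XOO/OXX/X.O*, (2,1):-1/XOO/.XX/XOO
[XOO/OXX/X.O] end (terminal -1, X#4); searched ..O/.XX/X.O to 8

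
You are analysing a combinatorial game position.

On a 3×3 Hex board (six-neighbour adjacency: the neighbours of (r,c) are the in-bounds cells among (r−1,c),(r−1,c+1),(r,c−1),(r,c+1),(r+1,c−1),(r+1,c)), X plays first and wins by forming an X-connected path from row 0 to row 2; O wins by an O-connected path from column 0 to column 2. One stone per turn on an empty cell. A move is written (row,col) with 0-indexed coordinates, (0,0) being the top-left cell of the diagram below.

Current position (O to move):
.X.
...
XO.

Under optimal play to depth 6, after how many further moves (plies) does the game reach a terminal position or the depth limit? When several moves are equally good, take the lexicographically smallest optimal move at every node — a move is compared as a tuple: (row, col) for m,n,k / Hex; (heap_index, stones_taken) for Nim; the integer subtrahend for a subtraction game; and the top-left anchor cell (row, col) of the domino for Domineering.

PV length from [.X./.../XO.]: 4 plies

ply 1, O at .X./.../XO. | (0,0)=-1→OX./.../XO.*; (0,2)=-1→.XO/.../XO.; (1,0)=-1→.X./O../XO.; (1,1)=-1→.X./.O./XO.; (1,2)=-1→.X./..O/XO.; (2,2)=-1→.X./.../XOO
ply 2, X at OX./.../XO. | (0,2)=+1→OXX/.../XO.*; (1,0)=+1→OX./X../XO.; (1,1)=+1→OX./.X./XO.; (1,2)=+1→OX./..X/XO.; (2,2)=+1→OX./.../XOX
ply 3, O at OXX/.../XO. | (1,0)=-1→OXX/O../XO.*; (1,1)=-1→OXX/.O./XO.; (1,2)=-1→OXX/..O/XO.; (2,2)=-1→OXX/.../XOO
ply 4, X at OXX/O../XO. | (1,1)=+1→OXX/OX./XO.*; (1,2)=+1→OXX/O.X/XO.; (2,2)=+1→OXX/O../XOX
ply 5: OXX/OX./XO. is terminal -1 (O); from .X./.../XO. depth 6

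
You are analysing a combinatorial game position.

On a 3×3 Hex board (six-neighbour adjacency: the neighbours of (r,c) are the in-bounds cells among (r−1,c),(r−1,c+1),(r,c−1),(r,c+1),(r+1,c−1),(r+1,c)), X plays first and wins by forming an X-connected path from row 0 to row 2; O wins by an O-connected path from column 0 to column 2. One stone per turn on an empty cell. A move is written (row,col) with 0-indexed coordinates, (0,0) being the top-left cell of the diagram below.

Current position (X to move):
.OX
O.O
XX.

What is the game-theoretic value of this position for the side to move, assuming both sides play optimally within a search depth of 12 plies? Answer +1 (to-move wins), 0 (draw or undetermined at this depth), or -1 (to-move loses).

value(.OX/O.O/XX., X) = +1

ply 1, X at .OX/O.O/XX. | (0,0)=-1→XOX/O.O/XX.; (1,1)=+1→.OX/OXO/XX.*; (2,2)=-1→.OX/O.O/XXX
ply 2: .OX/OXO/XX. is terminal -1 (O); from .OX/O.O/XX. depth 12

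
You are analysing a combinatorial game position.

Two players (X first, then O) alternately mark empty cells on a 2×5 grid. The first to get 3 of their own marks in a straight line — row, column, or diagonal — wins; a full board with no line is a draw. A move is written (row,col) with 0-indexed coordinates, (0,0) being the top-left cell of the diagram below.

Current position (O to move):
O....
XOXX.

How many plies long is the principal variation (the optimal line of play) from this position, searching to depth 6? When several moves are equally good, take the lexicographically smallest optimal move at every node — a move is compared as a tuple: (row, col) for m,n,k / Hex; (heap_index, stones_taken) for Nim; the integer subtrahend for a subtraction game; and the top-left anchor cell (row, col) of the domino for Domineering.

PV length from [O..../XOXX.]: 5 plies

p1 O@[O..../XOXX.]: (0,1)[OO.../XOXX.]-1 (0,2)[O.O../XOXX.]-1 (0,3)[O..O./XOXX.]-1 (0,4)[O...O/XOXX.]-1 (1,4)[O..../XOXXO]+0*
p2 X@[O..../XOXXO]: (0,1)[OX.../XOXXO]+0* (0,2)[O.X../XOXXO]+0 (0,3)[O..X./XOXXO]+0 (0,4)[O...X/XOXXO]+0
p3 O@[OX.../XOXXO]: (0,2)[OXO../XOXXO]+0* (0,3)[OX.O./XOXXO]+0 (0,4)[OX..O/XOXXO]+0
p4 X@[OXO../XOXXO]: (0,3)[OXOX./XOXXO]+0* (0,4)[OXO.X/XOXXO]+0
p5 O@[OXOX./XOXXO]: (0,4)[OXOXO/XOXXO]+0*
p6 X@[OXOXO/XOXXO] terminal +0; root [O..../XOXX.] d6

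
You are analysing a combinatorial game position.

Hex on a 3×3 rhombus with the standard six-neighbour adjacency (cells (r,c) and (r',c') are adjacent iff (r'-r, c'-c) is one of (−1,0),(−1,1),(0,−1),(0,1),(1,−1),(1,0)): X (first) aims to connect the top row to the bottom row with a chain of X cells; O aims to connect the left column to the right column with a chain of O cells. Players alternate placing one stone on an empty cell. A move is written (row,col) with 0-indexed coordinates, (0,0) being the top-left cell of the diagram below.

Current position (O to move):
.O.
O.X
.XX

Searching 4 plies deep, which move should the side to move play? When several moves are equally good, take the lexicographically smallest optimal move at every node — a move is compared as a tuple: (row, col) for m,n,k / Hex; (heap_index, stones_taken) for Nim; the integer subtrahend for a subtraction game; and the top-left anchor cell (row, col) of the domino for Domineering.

O's best at [.O./O.X/.XX]: (0,2)

[.O./O.X/.XX] O move#1: (0,0):-1/OO./O.X/.XX, (0,2):+1/.OO/O.X/.XX*, (1,1):-1/.O./OOX/.XX, (2,0):-1/.O./O.X/OXX
[.OO/O.X/.XX] end (terminal -1, X#2); searched .O./O.X/.XX to 4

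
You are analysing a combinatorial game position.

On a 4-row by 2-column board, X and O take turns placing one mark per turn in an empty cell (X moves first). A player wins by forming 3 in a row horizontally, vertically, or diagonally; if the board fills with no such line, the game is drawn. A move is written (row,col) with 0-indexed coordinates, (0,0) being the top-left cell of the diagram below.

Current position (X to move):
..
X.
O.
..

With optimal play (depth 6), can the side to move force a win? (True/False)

[../X./O./..] X move#1: (0,0):+0/X./X./O./..*, (0,1):+0/.X/X./O./.., (1,1):+0/../XX/O./.., (2,1):+0/../X./OX/.., (3,0):+0/../X./O./X., (3,1):+0/../X./O./.X
[X./X./O./..] O move#2: (0,1):+0/XO/X./O./..*, (1,1):+0/X./XO/O./.., (2,1):+0/X./X./OO/.., (3,0):+0/X./X./O./O., (3,1):+0/X./X./O./.O
[XO/X./O./..] X move#3: (1,1):+0/XO/XX/O./..*, (2,1):+0/XO/X./OX/.., (3,0):+0/XO/X./O./X., (3,1):+0/XO/X./O./.X
[XO/XX/O./..] O move#4: (2,1):+0/XO/XX/OO/..*, (3,0):+0/XO/XX/O./O., (3,1):+0/XO/XX/O./.O
[XO/XX/OO/..] X move#5: (3,0):+0/XO/XX/OO/X.*, (3,1):+0/XO/XX/OO/.X
[XO/XX/OO/X.] O move#6: (3,1):+0/XO/XX/OO/XO*
[XO/XX/OO/XO] end (terminal +0, X#7); searched ../X./O./.. to 6

X winning at [../X./O./..]: False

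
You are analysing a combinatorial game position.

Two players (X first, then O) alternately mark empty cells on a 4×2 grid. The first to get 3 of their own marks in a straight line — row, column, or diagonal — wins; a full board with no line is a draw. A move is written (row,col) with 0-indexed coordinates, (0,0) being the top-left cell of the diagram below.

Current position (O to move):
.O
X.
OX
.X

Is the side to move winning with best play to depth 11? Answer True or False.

ply 1, O at .O/X./OX/.X | (0,0)=-1→OO/X./OX/.X; (1,1)=+0→.O/XO/OX/.X*; (3,0)=-1→.O/X./OX/OX
ply 2, X at .O/XO/OX/.X | (0,0)=+0→XO/XO/OX/.X*; (3,0)=+0→.O/XO/OX/XX
ply 3, O at XO/XO/OX/.X | (3,0)=+0→XO/XO/OX/OX*
ply 4: XO/XO/OX/OX is terminal +0 (X); from .O/X./OX/.X depth 11

O winning at [.O/X./OX/.X]: False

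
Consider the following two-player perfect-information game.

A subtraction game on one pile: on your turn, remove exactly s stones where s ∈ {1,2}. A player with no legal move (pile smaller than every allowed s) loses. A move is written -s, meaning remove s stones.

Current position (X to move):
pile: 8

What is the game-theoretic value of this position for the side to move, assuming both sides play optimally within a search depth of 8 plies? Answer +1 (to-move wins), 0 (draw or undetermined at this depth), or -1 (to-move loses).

value(8, X) = +1

ply 1, X at 8 | -1=-1→7; -2=+1→6*
ply 2, O at 6 | -1=-1→5*; -2=-1→4
ply 3, X at 5 | -1=-1→4; -2=+1→3*
ply 4, O at 3 | -1=-1→2*; -2=-1→1
ply 5, X at 2 | -1=-1→1; -2=+1→0*
ply 6: 0 is terminal -1 (O); from 8 depth 8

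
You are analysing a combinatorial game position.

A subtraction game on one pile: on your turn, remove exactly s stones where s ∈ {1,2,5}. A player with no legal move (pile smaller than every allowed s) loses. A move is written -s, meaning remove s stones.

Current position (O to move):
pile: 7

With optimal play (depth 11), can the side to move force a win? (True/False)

O winning at [7]: True

ply 1, O at 7 | -1=+1→6*; -2=-1→5; -5=-1→2
ply 2, X at 6 | -1=-1→5*; -2=-1→4; -5=-1→1
ply 3, O at 5 | -1=-1→4; -2=+1→3*; -5=+1→0
ply 4, X at 3 | -1=-1→2*; -2=-1→1
ply 5, O at 2 | -1=-1→1; -2=+1→0*
ply 6: 0 is terminal -1 (X); from 7 depth 11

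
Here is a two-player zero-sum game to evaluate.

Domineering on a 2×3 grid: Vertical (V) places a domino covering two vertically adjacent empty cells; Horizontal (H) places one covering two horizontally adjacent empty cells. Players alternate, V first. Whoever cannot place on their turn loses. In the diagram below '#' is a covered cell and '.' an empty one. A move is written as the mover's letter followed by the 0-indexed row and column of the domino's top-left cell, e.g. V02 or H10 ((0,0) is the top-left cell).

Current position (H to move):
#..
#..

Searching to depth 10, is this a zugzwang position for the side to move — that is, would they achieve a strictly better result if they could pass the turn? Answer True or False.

[#../#..] H move#1: H01:+1/###/#..*, H11:+1/#../###
[###/#..] end (terminal -1, V#2); searched #../#.. to 10
pass branch (V moves first from the same position):
  | [#../#..] V move#1: V01:+1/##./##.*, V02:+1/#.#/#.#
  | [##./##.] end (terminal -1, H#2); searched #../#.. to 10
H moving scores +1; H passing scores -1

zugzwang(#../#.., H) = False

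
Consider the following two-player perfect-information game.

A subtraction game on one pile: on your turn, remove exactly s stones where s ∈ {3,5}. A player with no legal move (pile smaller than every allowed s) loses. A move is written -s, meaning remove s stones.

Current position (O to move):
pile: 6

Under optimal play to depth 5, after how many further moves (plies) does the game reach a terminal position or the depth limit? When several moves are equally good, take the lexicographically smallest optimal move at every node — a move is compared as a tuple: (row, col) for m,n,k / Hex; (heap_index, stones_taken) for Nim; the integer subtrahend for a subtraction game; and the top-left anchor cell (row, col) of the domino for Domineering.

PV length from [6]: 1 ply

[6] O move#1: -3:-1/3, -5:+1/1*
[1] end (terminal -1, X#2); searched 6 to 5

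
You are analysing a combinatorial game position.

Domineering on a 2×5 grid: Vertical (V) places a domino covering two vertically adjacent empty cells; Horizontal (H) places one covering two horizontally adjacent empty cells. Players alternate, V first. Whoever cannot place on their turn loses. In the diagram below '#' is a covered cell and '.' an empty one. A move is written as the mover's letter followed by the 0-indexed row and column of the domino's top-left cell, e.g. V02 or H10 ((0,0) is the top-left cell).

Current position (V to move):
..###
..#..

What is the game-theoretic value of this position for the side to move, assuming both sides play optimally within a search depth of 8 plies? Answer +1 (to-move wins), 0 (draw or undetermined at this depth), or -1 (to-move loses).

ply 1, V at ..###/..#.. | V00=+1→#.###/#.#..*; V01=+1→.####/.##..
ply 2, H at #.###/#.#.. | H13=-1→#.###/#.###*
ply 3, V at #.###/#.### | V01=+1→#####/#####*
ply 4: #####/##### is terminal -1 (H); from ..###/..#.. depth 8

value(..###/..#.., V) = +1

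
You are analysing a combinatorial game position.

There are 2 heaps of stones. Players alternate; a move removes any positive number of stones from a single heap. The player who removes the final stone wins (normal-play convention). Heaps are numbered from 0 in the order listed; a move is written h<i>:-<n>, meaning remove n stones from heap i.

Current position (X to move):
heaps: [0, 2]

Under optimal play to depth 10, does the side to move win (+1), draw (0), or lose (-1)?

[(0,2)] X move#1: h1:-1:-1/(0,1), h1:-2:+1/(0,0)*
[(0,0)] end (terminal -1, O#2); searched (0,2) to 10

value((0,2), X) = +1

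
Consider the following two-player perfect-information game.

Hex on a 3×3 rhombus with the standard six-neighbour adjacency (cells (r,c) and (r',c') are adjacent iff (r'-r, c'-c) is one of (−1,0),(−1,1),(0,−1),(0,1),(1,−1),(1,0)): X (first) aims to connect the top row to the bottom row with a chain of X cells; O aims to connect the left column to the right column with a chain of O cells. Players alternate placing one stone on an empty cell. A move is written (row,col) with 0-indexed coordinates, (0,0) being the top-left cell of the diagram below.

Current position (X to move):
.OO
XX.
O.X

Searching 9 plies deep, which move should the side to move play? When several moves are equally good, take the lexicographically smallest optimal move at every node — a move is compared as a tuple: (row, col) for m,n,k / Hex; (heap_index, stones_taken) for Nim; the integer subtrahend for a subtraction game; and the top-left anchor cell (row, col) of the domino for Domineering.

[.OO/XX./O.X] X move#1: (0,0):+1/XOO/XX./O.X*, (1,2):-1/.OO/XXX/O.X, (2,1):-1/.OO/XX./OXX
[XOO/XX./O.X] O move#2: (1,2):-1/XOO/XXO/O.X*, (2,1):-1/XOO/XX./OOX
[XOO/XXO/O.X] X move#3: (2,1):+1/XOO/XXO/OXX*
[XOO/XXO/OXX] end (terminal -1, O#4); searched .OO/XX./O.X to 9

X's best at [.OO/XX./O.X]: (0,0)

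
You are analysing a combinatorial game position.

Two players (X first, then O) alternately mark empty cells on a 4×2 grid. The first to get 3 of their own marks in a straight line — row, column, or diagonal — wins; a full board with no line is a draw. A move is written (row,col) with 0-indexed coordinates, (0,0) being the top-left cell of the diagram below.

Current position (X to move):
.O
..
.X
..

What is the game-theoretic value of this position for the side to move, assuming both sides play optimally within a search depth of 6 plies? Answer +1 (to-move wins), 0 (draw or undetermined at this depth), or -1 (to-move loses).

value(.O/../.X/.., X) = 0

p1 X@[.O/../.X/..]: (0,0)[XO/../.X/..]+0* (1,0)[.O/X./.X/..]+0 (1,1)[.O/.X/.X/..]+0 (2,0)[.O/../XX/..]+0 (3,0)[.O/../.X/X.]+0 (3,1)[.O/../.X/.X]+0
p2 O@[XO/../.X/..]: (1,0)[XO/O./.X/..]+0* (1,1)[XO/.O/.X/..]+0 (2,0)[XO/../OX/..]+0 (3,0)[XO/../.X/O.]+0 (3,1)[XO/../.X/.O]+0
p3 X@[XO/O./.X/..]: (1,1)[XO/OX/.X/..]+0* (2,0)[XO/O./XX/..]+0 (3,0)[XO/O./.X/X.]+0 (3,1)[XO/O./.X/.X]+0
p4 O@[XO/OX/.X/..]: (2,0)[XO/OX/OX/..]-1 (3,0)[XO/OX/.X/O.]-1 (3,1)[XO/OX/.X/.O]+0*
p5 X@[XO/OX/.X/.O]: (2,0)[XO/OX/XX/.O]+0* (3,0)[XO/OX/.X/XO]+0
p6 O@[XO/OX/XX/.O]: (3,0)[XO/OX/XX/OO]+0*
p7 X@[XO/OX/XX/OO] terminal +0; root [.O/../.X/..] d6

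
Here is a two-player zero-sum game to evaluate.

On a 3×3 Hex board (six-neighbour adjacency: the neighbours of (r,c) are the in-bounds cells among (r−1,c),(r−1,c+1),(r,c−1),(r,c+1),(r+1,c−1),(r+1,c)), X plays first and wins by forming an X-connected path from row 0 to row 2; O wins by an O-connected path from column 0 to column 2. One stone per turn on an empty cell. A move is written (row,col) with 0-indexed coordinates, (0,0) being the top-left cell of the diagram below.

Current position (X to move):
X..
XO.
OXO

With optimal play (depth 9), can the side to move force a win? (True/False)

[X../XO./OXO] X move#1: (0,1):-1/XX./XO./OXO*, (0,2):-1/X.X/XO./OXO, (1,2):-1/X../XOX/OXO
[XX./XO./OXO] O move#2: (0,2):+1/XXO/XO./OXO*, (1,2):+1/XX./XOO/OXO
[XXO/XO./OXO] end (terminal -1, X#3); searched X../XO./OXO to 9

X winning at [X../XO./OXO]: False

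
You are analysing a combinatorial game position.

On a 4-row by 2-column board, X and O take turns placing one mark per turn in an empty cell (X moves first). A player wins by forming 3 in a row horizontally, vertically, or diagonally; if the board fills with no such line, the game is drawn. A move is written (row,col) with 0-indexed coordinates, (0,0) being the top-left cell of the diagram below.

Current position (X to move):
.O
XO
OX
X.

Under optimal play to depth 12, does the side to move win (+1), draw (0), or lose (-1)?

[.O/XO/OX/X.] X move#1: (0,0):+0/XO/XO/OX/X.*, (3,1):+0/.O/XO/OX/XX
[XO/XO/OX/X.] O move#2: (3,1):+0/XO/XO/OX/XO*
[XO/XO/OX/XO] end (terminal +0, X#3); searched .O/XO/OX/X. to 12

value(.O/XO/OX/X., X) = 0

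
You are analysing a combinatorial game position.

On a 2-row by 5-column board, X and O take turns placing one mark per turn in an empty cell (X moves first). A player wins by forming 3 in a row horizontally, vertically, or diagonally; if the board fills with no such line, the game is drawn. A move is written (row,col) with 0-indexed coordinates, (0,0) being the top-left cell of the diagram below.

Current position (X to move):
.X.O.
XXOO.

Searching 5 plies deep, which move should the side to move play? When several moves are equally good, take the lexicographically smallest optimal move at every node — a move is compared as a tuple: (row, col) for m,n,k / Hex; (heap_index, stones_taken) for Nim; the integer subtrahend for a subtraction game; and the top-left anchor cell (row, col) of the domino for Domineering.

ply 1, X at .X.O./XXOO. | (0,0)=-1→XX.O./XXOO.; (0,2)=-1→.XXO./XXOO.; (0,4)=-1→.X.OX/XXOO.; (1,4)=+0→.X.O./XXOOX*
ply 2, O at .X.O./XXOOX | (0,0)=+0→OX.O./XXOOX*; (0,2)=+0→.XOO./XXOOX; (0,4)=+0→.X.OO/XXOOX
ply 3, X at OX.O./XXOOX | (0,2)=+0→OXXO./XXOOX*; (0,4)=+0→OX.OX/XXOOX
ply 4, O at OXXO./XXOOX | (0,4)=+0→OXXOO/XXOOX*
ply 5: OXXOO/XXOOX is terminal +0 (X); from .X.O./XXOO. depth 5

X's best at [.X.O./XXOO.]: (1,4)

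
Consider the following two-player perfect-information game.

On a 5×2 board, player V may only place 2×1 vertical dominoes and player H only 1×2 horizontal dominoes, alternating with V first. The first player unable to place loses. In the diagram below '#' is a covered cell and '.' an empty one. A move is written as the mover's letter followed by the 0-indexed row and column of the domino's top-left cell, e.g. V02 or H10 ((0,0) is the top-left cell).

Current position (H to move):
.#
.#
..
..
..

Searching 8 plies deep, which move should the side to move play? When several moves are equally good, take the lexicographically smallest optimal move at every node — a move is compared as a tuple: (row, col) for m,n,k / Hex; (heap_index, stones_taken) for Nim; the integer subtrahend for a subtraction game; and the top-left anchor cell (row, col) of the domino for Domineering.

H's best at [.#/.#/../../..]: H30

ply 1, H at .#/.#/../../.. | H20=-1→.#/.#/##/../..; H30=+1→.#/.#/../##/..*; H40=-1→.#/.#/../../##
ply 2, V at .#/.#/../##/.. | V00=-1→##/##/../##/..*; V10=-1→.#/##/#./##/..
ply 3, H at ##/##/../##/.. | H20=+1→##/##/##/##/..*; H40=+1→##/##/../##/##
ply 4: ##/##/##/##/.. is terminal -1 (V); from .#/.#/../../.. depth 8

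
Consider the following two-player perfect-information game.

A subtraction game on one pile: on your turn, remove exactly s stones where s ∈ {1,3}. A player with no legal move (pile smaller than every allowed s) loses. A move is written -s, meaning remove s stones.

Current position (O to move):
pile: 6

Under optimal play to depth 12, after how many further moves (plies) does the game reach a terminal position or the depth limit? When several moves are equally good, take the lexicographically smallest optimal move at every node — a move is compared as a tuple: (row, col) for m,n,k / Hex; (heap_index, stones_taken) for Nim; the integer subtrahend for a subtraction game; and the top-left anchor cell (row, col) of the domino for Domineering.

ply 1, O at 6 | -1=-1→5*; -3=-1→3
ply 2, X at 5 | -1=+1→4*; -3=+1→2
ply 3, O at 4 | -1=-1→3*; -3=-1→1
ply 4, X at 3 | -1=+1→2*; -3=+1→0
ply 5, O at 2 | -1=-1→1*
ply 6, X at 1 | -1=+1→0*
ply 7: 0 is terminal -1 (O); from 6 depth 12

PV length from [6]: 6 plies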